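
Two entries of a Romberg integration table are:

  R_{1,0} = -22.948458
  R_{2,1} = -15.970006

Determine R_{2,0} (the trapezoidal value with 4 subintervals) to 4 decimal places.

From R_{2,1} = (4·R_{2,0} − R_{1,0})/3, solve for R_{2,0}:
4·R_{2,0} = 3·(-15.970006) + (-22.948458) = -70.858476
R_{2,0} = -17.714619

-17.7146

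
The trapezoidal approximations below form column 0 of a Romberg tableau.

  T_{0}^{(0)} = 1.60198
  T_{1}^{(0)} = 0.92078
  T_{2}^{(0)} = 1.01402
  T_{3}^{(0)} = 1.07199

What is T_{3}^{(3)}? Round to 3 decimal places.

1.095

Richardson extrapolation on the trapezoidal column (denominator 4−1=3):
T_{1}^{(1)} = (4·0.92078 − 1.60198) / 3 = 0.69371
T_{2}^{(1)} = 1.01402 + (1.01402 − 0.92078)/3 = 1.04510
T_{3}^{(1)} = (4·1.07199 − 1.01402) / 3 = 1.09131
T_{2}^{(2)} = (16·1.04510 − 0.69371) / 15 = 1.06853
T_{3}^{(2)} = 1.09131 + (1.09131 − 1.04510)/15 = 1.09439
T_{3}^{(3)} = 1.09439 + (1.09439 − 1.06853)/63 = 1.09480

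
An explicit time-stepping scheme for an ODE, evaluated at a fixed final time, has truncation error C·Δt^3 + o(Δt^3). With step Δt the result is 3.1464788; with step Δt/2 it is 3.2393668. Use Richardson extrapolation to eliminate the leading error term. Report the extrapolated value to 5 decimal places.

3.25264

The leading error scales as Δt^3; refining by a factor of 2 reduces it by 2^3 = 8.
Extrapolated value = (8·A(Δt/2) − A(Δt)) / (8 − 1)
= (8·3.2393668 − 3.1464788) / 7
= 22.7684556 / 7 = 3.2526365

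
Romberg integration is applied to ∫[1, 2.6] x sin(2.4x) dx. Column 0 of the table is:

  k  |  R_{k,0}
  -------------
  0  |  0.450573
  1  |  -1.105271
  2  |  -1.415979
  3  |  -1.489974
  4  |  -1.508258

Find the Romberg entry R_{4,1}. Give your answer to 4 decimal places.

Richardson extrapolation on the trapezoidal column (denominator 4−1=3):
R_{4,1} = -1.508258 + (-1.508258 − (-1.489974))/3 = -1.514353
(Column j=1 coincides with Simpson's rule on the same nodes.)

-1.5144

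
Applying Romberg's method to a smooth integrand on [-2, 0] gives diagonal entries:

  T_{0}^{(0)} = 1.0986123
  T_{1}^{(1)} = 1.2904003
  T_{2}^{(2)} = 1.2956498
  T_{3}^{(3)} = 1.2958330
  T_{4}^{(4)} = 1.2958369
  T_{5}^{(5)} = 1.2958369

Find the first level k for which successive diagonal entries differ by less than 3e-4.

k = 3

|T_{1}^{(1)} − T_{0}^{(0)}| = 0.1917880 ≥ 3e-4
|T_{2}^{(2)} − T_{1}^{(1)}| = 0.0052495 ≥ 3e-4
|T_{3}^{(3)} − T_{2}^{(2)}| = 0.0001832 < 3e-4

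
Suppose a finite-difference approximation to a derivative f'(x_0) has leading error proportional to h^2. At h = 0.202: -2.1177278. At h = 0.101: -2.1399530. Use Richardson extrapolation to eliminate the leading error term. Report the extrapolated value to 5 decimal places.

The leading error scales as h^2; refining by a factor of 2 reduces it by 2^2 = 4.
Extrapolated value = (4·A(h/2) − A(h)) / (4 − 1)
= (4·(-2.1399530) − (-2.1177278)) / 3
= -6.4420842 / 3 = -2.1473614

-2.14736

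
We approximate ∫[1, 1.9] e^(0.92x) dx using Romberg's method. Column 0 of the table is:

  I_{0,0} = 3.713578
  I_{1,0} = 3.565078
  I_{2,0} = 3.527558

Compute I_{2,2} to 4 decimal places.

3.5150

Richardson extrapolation on the trapezoidal column (denominator 4−1=3):
I_{1,1} = (4·3.565078 − 3.713578) / 3 = 3.515578
I_{2,1} = 3.527558 + (3.527558 − 3.565078)/3 = 3.515051
I_{2,2} = 3.515051 + (3.515051 − 3.515578)/15 = 3.515016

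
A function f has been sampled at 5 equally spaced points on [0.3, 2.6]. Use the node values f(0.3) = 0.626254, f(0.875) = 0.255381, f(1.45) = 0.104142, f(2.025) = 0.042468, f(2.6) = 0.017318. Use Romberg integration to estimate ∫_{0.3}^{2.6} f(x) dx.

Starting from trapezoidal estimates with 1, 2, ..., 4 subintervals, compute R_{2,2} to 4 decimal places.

0.3906

R_{0,0} (trapezoid, 1 panel, h=2.3000): 0.740108
R_{1,0} (trapezoid, 2 panels, h=1.1500): 0.489817
R_{2,0} (trapezoid, 4 panels, h=0.5750): 0.416172
R_{1,1} = 0.489817 + (0.489817 − 0.740108)/3 = 0.406387
R_{2,1} = 0.416172 + (0.416172 − 0.489817)/3 = 0.391624
R_{2,2} = 0.391624 + (0.391624 − 0.406387)/15 = 0.390640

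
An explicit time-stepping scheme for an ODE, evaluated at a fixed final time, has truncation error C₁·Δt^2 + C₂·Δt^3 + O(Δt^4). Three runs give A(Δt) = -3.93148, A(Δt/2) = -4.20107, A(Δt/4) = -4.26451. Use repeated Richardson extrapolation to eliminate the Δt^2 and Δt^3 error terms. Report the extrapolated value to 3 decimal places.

First eliminate the Δt^2 term (factor 2^2 = 4):
  B₁ = (4·(-4.20107) − (-3.93148))/3 = -4.29093
  B₂ = (4·(-4.26451) − (-4.20107))/3 = -4.28566
Then eliminate the Δt^3 term (factor 2^3 = 8):
  (8·(-4.28566) − (-4.29093))/7 = -4.28491

-4.285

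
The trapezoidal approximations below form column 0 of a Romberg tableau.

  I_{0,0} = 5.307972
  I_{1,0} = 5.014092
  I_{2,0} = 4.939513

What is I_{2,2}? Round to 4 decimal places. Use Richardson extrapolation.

4.9146

Richardson extrapolation on the trapezoidal column (denominator 4−1=3):
I_{1,1} = 5.014092 + (5.014092 − 5.307972)/3 = 4.916132
I_{2,1} = 4.939513 + (4.939513 − 5.014092)/3 = 4.914653
I_{2,2} = 4.914653 + (4.914653 − 4.916132)/15 = 4.914554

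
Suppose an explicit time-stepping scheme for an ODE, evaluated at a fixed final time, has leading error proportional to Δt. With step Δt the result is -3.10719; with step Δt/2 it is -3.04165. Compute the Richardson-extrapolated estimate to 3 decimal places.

The leading error scales as Δt; refining by a factor of 2 reduces it by 2^1 = 2.
Extrapolated value = (2·A(Δt/2) − A(Δt)) / (2 − 1)
= (2·(-3.04165) − (-3.10719)) / 1
= -2.97611 / 1 = -2.97611

-2.976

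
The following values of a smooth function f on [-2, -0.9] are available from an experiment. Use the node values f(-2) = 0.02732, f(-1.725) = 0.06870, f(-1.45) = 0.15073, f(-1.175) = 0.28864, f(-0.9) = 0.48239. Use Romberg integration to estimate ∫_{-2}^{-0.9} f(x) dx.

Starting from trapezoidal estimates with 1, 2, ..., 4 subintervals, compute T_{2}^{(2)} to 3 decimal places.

T_{0}^{(0)} (trapezoid, 1 panel, h=1.1000): 0.28034
T_{1}^{(0)} (trapezoid, 2 panels, h=0.5500): 0.22307
T_{2}^{(0)} (trapezoid, 4 panels, h=0.2750): 0.20980
T_{1}^{(1)} = 0.22307 + (0.22307 − 0.28034)/3 = 0.20398
T_{2}^{(1)} = 0.20980 + (0.20980 − 0.22307)/3 = 0.20538
T_{2}^{(2)} = 0.20538 + (0.20538 − 0.20398)/15 = 0.20547

0.205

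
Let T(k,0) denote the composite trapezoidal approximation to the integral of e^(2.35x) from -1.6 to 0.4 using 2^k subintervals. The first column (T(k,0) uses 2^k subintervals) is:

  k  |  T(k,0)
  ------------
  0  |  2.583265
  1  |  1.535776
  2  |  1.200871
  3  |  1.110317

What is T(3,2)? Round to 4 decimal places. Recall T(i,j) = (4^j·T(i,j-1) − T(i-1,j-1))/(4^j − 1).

Richardson extrapolation on the trapezoidal column (denominator 4−1=3):
T(2,1) = 1.200871 + (1.200871 − 1.535776)/3 = 1.089236
T(3,1) = (4·1.110317 − 1.200871) / 3 = 1.080132
T(3,2) = (16·1.080132 − 1.089236) / 15 = 1.079525

1.0795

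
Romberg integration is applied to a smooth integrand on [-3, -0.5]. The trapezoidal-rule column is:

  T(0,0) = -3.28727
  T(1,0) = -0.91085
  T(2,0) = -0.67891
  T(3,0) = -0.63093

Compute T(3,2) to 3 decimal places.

-0.616

Richardson extrapolation on the trapezoidal column (denominator 4−1=3):
T(2,1) = -0.67891 + (-0.67891 − (-0.91085))/3 = -0.60160
T(3,1) = (4·(-0.63093) − (-0.67891)) / 3 = -0.61494
T(3,2) = (16·(-0.61494) − (-0.60160)) / 15 = -0.61583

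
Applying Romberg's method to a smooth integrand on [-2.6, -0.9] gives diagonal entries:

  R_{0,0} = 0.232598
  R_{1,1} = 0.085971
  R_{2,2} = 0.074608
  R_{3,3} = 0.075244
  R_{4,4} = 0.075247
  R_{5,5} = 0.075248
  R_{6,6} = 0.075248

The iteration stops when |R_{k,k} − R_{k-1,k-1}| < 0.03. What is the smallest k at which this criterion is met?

|R_{1,1} − R_{0,0}| = 0.146627 ≥ 0.03
|R_{2,2} − R_{1,1}| = 0.011363 < 0.03

k = 2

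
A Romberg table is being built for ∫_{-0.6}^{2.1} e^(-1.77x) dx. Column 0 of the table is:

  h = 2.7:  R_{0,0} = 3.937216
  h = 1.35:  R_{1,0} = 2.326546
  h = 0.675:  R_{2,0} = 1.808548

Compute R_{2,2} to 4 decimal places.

1.6256

R_{1,1} = 2.326546 + (2.326546 − 3.937216)/3 = 1.789656
R_{2,1} = 1.808548 + (1.808548 − 2.326546)/3 = 1.635882
R_{2,2} = 1.635882 + (1.635882 − 1.789656)/15 = 1.625630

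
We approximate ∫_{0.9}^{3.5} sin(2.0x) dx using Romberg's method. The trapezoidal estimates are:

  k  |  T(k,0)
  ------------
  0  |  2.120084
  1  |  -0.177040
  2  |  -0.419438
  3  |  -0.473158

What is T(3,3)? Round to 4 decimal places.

Richardson extrapolation on the trapezoidal column (denominator 4−1=3):
T(1,1) = -0.177040 + (-0.177040 − 2.120084)/3 = -0.942748
T(2,1) = -0.419438 + (-0.419438 − (-0.177040))/3 = -0.500237
T(3,1) = (4·(-0.473158) − (-0.419438)) / 3 = -0.491065
T(2,2) = -0.500237 + (-0.500237 − (-0.942748))/15 = -0.470736
T(3,2) = -0.491065 + (-0.491065 − (-0.500237))/15 = -0.490454
T(3,3) = (64·(-0.490454) − (-0.470736)) / 63 = -0.490767

-0.4908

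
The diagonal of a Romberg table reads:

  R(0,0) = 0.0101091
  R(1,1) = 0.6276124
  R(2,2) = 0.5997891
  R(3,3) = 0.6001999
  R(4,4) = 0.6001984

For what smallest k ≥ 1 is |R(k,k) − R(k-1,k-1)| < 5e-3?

k = 3

|R(1,1) − R(0,0)| = 0.6175033 ≥ 5e-3
|R(2,2) − R(1,1)| = 0.0278233 ≥ 5e-3
|R(3,3) − R(2,2)| = 0.0004108 < 5e-3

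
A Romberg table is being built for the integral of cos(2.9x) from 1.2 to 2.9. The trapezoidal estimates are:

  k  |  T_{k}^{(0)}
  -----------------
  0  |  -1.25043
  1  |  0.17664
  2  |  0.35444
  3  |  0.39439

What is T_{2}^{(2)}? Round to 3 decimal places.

0.398

T_{1}^{(1)} = 0.17664 + (0.17664 − (-1.25043))/3 = 0.65233
T_{2}^{(1)} = 0.35444 + (0.35444 − 0.17664)/3 = 0.41371
T_{2}^{(2)} = (16·0.41371 − 0.65233) / 15 = 0.39780
(Column j=1 coincides with Simpson's rule on the same nodes.)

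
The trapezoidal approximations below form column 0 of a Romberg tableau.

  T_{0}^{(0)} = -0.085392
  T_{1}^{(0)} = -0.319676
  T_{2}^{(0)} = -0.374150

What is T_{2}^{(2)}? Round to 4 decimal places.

T_{1}^{(1)} = (4·(-0.319676) − (-0.085392)) / 3 = -0.397771
T_{2}^{(1)} = (4·(-0.374150) − (-0.319676)) / 3 = -0.392308
T_{2}^{(2)} = -0.392308 + (-0.392308 − (-0.397771))/15 = -0.391944

-0.3919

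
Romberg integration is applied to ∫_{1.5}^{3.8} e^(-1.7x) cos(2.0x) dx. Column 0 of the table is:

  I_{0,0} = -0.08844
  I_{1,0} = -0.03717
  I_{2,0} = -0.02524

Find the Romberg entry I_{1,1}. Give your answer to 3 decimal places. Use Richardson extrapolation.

I_{1,1} = -0.03717 + (-0.03717 − (-0.08844))/3 = -0.02008

-0.020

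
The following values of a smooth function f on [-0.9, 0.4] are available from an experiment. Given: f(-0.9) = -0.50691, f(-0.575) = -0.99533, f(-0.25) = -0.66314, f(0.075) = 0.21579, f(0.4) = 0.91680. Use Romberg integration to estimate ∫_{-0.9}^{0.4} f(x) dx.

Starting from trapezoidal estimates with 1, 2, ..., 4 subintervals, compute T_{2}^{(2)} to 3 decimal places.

T_{0}^{(0)} (trapezoid, 1 panel, h=1.3000): 0.26643
T_{1}^{(0)} (trapezoid, 2 panels, h=0.6500): -0.29783
T_{2}^{(0)} (trapezoid, 4 panels, h=0.3250): -0.40226
T_{1}^{(1)} = -0.29783 + (-0.29783 − 0.26643)/3 = -0.48592
T_{2}^{(1)} = -0.40226 + (-0.40226 − (-0.29783))/3 = -0.43707
T_{2}^{(2)} = -0.43707 + (-0.43707 − (-0.48592))/15 = -0.43381

-0.434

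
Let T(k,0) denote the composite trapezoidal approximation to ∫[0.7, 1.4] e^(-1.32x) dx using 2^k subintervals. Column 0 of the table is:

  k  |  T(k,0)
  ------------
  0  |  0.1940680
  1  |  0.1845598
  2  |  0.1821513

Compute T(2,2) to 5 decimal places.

T(1,1) = 0.1845598 + (0.1845598 − 0.1940680)/3 = 0.1813904
T(2,1) = 0.1821513 + (0.1821513 − 0.1845598)/3 = 0.1813485
T(2,2) = 0.1813485 + (0.1813485 − 0.1813904)/15 = 0.1813457

0.18135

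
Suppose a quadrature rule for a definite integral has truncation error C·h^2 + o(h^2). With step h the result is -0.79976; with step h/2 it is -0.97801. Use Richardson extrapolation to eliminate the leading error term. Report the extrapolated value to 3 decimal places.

-1.037

The leading error scales as h^2; refining by a factor of 2 reduces it by 2^2 = 4.
Extrapolated value = (4·A(h/2) − A(h)) / (4 − 1)
= (4·(-0.97801) − (-0.79976)) / 3
= -3.11228 / 3 = -1.03743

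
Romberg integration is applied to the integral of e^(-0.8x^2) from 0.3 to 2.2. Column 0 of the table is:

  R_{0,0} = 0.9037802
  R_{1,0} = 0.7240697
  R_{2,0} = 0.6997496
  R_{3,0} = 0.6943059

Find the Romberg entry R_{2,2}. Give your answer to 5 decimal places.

R_{1,1} = (4·0.7240697 − 0.9037802) / 3 = 0.6641662
R_{2,1} = 0.6997496 + (0.6997496 − 0.7240697)/3 = 0.6916429
R_{2,2} = (16·0.6916429 − 0.6641662) / 15 = 0.6934747
(Column j=1 coincides with Simpson's rule on the same nodes.)

0.69347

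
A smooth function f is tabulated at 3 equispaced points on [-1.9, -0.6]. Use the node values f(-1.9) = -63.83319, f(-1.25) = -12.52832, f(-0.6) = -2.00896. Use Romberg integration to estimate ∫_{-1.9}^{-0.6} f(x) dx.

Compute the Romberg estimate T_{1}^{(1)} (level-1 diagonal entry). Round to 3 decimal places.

-25.124

T_{0}^{(0)} (trapezoid, 1 panel, h=1.3000): -42.79740
T_{1}^{(0)} (trapezoid, 2 panels, h=0.6500): -29.54211
T_{1}^{(1)} = -29.54211 + (-29.54211 − (-42.79740))/3 = -25.12368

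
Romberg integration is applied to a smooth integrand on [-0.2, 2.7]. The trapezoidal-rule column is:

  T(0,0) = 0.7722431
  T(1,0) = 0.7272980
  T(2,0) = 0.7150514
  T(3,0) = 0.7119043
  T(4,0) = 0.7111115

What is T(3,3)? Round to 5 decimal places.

0.71085

Richardson extrapolation on the trapezoidal column (denominator 4−1=3):
T(1,1) = 0.7272980 + (0.7272980 − 0.7722431)/3 = 0.7123163
T(2,1) = (4·0.7150514 − 0.7272980) / 3 = 0.7109692
T(3,1) = (4·0.7119043 − 0.7150514) / 3 = 0.7108553
T(2,2) = (16·0.7109692 − 0.7123163) / 15 = 0.7108794
T(3,2) = (16·0.7108553 − 0.7109692) / 15 = 0.7108477
T(3,3) = 0.7108477 + (0.7108477 − 0.7108794)/63 = 0.7108472
(Column j=1 coincides with Simpson's rule on the same nodes.)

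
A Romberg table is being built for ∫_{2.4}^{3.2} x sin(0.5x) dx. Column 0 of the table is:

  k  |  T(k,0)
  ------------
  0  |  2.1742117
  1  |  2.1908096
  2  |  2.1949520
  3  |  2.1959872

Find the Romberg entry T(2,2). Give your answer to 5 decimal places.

Richardson extrapolation on the trapezoidal column (denominator 4−1=3):
T(1,1) = (4·2.1908096 − 2.1742117) / 3 = 2.1963422
T(2,1) = (4·2.1949520 − 2.1908096) / 3 = 2.1963328
T(2,2) = 2.1963328 + (2.1963328 − 2.1963422)/15 = 2.1963322
(Column j=1 coincides with Simpson's rule on the same nodes.)

2.19633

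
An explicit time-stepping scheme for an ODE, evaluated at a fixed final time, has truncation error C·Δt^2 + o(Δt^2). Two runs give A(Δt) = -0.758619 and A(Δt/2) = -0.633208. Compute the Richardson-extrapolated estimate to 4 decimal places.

-0.5914

Extrapolated value = (4·A(Δt/2) − A(Δt)) / (4 − 1)
= (4·(-0.633208) − (-0.758619)) / 3
= -1.774213 / 3 = -0.591404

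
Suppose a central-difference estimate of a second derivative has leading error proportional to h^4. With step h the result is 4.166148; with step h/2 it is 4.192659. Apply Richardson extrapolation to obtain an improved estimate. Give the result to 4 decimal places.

4.1944

The leading error scales as h^4; refining by a factor of 2 reduces it by 2^4 = 16.
Extrapolated value = (16·A(h/2) − A(h)) / (16 − 1)
= (16·4.192659 − 4.166148) / 15
= 62.916396 / 15 = 4.194426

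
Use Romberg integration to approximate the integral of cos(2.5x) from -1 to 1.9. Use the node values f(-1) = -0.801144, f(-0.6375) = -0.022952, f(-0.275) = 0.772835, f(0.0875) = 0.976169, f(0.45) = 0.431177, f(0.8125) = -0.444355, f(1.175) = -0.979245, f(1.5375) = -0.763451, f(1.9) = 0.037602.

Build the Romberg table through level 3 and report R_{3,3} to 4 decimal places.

R_{0,0} (trapezoid, 1 panel, h=2.9000): -1.107136
R_{1,0} (trapezoid, 2 panels, h=1.4500): 0.071639
R_{2,0} (trapezoid, 4 panels, h=0.7250): -0.113828
R_{3,0} (trapezoid, 8 panels, h=0.3625): -0.149202
R_{1,1} = 0.071639 + (0.071639 − (-1.107136))/3 = 0.464564
R_{2,1} = -0.113828 + (-0.113828 − 0.071639)/3 = -0.175650
R_{3,1} = -0.149202 + (-0.149202 − (-0.113828))/3 = -0.160993
R_{2,2} = -0.175650 + (-0.175650 − 0.464564)/15 = -0.218331
R_{3,2} = -0.160993 + (-0.160993 − (-0.175650))/15 = -0.160016
R_{3,3} = -0.160016 + (-0.160016 − (-0.218331))/63 = -0.159090

-0.1591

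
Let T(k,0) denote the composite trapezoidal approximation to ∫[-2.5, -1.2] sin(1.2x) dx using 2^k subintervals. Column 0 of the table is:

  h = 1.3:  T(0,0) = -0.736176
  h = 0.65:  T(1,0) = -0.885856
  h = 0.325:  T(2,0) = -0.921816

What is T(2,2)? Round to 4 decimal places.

-0.9337

Richardson extrapolation on the trapezoidal column (denominator 4−1=3):
T(1,1) = -0.885856 + (-0.885856 − (-0.736176))/3 = -0.935749
T(2,1) = -0.921816 + (-0.921816 − (-0.885856))/3 = -0.933803
T(2,2) = -0.933803 + (-0.933803 − (-0.935749))/15 = -0.933673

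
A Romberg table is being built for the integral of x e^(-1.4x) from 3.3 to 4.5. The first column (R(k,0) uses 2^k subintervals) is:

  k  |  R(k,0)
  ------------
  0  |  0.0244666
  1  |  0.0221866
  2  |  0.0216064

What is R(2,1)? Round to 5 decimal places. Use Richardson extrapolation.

0.02141

R(2,1) = (4·0.0216064 − 0.0221866) / 3 = 0.0214130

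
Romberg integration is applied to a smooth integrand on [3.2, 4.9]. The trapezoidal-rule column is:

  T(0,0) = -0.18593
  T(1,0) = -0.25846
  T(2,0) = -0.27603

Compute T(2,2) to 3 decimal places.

T(1,1) = (4·(-0.25846) − (-0.18593)) / 3 = -0.28264
T(2,1) = (4·(-0.27603) − (-0.25846)) / 3 = -0.28189
T(2,2) = (16·(-0.28189) − (-0.28264)) / 15 = -0.28184

-0.282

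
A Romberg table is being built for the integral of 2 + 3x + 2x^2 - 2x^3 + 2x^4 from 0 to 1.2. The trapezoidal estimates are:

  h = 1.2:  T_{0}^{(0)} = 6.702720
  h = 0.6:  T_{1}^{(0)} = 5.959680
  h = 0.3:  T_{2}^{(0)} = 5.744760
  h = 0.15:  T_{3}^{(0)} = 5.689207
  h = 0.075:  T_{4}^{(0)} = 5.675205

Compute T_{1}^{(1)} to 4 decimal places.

5.7120

T_{1}^{(1)} = 5.959680 + (5.959680 − 6.702720)/3 = 5.712000
(Column j=1 coincides with Simpson's rule on the same nodes.)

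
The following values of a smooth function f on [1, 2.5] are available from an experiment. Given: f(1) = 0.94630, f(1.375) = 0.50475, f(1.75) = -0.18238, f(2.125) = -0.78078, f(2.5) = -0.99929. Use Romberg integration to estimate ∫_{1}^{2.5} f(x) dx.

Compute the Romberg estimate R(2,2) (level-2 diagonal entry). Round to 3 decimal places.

-0.190

R(0,0) (trapezoid, 1 panel, h=1.5000): -0.03974
R(1,0) (trapezoid, 2 panels, h=0.7500): -0.15666
R(2,0) (trapezoid, 4 panels, h=0.3750): -0.18184
R(1,1) = -0.15666 + (-0.15666 − (-0.03974))/3 = -0.19563
R(2,1) = -0.18184 + (-0.18184 − (-0.15666))/3 = -0.19023
R(2,2) = -0.19023 + (-0.19023 − (-0.19563))/15 = -0.18987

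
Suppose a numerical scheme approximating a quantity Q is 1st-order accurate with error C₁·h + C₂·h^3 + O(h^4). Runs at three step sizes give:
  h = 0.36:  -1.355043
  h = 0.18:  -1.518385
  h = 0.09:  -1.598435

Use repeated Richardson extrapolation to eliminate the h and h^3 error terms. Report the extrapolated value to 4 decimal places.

-1.6780

First eliminate the h term (factor 2^1 = 2):
  B₁ = (2·(-1.518385) − (-1.355043))/1 = -1.681727
  B₂ = (2·(-1.598435) − (-1.518385))/1 = -1.678485
Then eliminate the h^3 term (factor 2^3 = 8):
  (8·(-1.678485) − (-1.681727))/7 = -1.678022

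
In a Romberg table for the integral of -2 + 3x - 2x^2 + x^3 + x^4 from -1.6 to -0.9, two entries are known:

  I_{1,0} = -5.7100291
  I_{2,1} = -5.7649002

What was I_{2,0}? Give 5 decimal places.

From I_{2,1} = (4·I_{2,0} − I_{1,0})/3, solve for I_{2,0}:
4·I_{2,0} = 3·(-5.7649002) + (-5.7100291) = -23.0047297
I_{2,0} = -5.7511824

-5.75118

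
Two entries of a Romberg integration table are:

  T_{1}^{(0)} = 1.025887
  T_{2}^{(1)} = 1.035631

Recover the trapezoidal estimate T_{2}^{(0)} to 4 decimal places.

1.0332

From T_{2}^{(1)} = (4·T_{2}^{(0)} − T_{1}^{(0)})/3, solve for T_{2}^{(0)}:
4·T_{2}^{(0)} = 3·1.035631 + 1.025887 = 4.132780
T_{2}^{(0)} = 1.033195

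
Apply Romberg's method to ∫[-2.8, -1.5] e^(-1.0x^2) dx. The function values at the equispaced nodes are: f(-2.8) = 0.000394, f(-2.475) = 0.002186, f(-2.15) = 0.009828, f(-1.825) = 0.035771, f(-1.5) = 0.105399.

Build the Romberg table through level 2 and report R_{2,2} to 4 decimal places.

R_{0,0} (trapezoid, 1 panel, h=1.3000): 0.068765
R_{1,0} (trapezoid, 2 panels, h=0.6500): 0.040771
R_{2,0} (trapezoid, 4 panels, h=0.3250): 0.032721
R_{1,1} = 0.040771 + (0.040771 − 0.068765)/3 = 0.031440
R_{2,1} = 0.032721 + (0.032721 − 0.040771)/3 = 0.030038
R_{2,2} = 0.030038 + (0.030038 − 0.031440)/15 = 0.029945

0.0299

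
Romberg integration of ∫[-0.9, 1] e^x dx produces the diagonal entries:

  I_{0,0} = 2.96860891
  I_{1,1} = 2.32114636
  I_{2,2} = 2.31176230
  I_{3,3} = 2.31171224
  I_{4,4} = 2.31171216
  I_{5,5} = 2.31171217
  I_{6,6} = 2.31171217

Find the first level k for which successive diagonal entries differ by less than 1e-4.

k = 3

|I_{1,1} − I_{0,0}| = 0.64746255 ≥ 1e-4
|I_{2,2} − I_{1,1}| = 0.00938406 ≥ 1e-4
|I_{3,3} − I_{2,2}| = 0.00005006 < 1e-4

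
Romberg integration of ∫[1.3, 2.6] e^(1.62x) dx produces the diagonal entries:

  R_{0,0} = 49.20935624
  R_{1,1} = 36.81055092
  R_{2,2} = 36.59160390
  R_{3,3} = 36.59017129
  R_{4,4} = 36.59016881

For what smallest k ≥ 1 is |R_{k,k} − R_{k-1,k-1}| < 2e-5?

|R_{1,1} − R_{0,0}| = 12.39880532 ≥ 2e-5
|R_{2,2} − R_{1,1}| = 0.21894702 ≥ 2e-5
|R_{3,3} − R_{2,2}| = 0.00143261 ≥ 2e-5
|R_{4,4} − R_{3,3}| = 0.00000248 < 2e-5

k = 4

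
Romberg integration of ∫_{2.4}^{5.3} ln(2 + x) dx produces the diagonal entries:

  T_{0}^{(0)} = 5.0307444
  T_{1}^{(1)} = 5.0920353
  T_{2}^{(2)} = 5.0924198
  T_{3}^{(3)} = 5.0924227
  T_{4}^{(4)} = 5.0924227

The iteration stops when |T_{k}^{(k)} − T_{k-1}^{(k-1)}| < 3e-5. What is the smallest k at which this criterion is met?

k = 3

|T_{1}^{(1)} − T_{0}^{(0)}| = 0.0612909 ≥ 3e-5
|T_{2}^{(2)} − T_{1}^{(1)}| = 0.0003845 ≥ 3e-5
|T_{3}^{(3)} − T_{2}^{(2)}| = 0.0000029 < 3e-5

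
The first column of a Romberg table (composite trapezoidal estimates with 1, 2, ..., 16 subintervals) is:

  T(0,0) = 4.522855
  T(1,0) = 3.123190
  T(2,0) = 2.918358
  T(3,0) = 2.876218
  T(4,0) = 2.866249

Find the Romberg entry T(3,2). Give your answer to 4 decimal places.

2.8630

Richardson extrapolation on the trapezoidal column (denominator 4−1=3):
T(2,1) = (4·2.918358 − 3.123190) / 3 = 2.850081
T(3,1) = (4·2.876218 − 2.918358) / 3 = 2.862171
T(3,2) = 2.862171 + (2.862171 − 2.850081)/15 = 2.862977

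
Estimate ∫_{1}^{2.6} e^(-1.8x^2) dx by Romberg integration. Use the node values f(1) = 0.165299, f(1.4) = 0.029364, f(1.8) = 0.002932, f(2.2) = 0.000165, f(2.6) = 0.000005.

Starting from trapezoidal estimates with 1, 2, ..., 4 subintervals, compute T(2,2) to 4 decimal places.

T(0,0) (trapezoid, 1 panel, h=1.6000): 0.132243
T(1,0) (trapezoid, 2 panels, h=0.8000): 0.068467
T(2,0) (trapezoid, 4 panels, h=0.4000): 0.046045
T(1,1) = 0.068467 + (0.068467 − 0.132243)/3 = 0.047208
T(2,1) = 0.046045 + (0.046045 − 0.068467)/3 = 0.038571
T(2,2) = 0.038571 + (0.038571 − 0.047208)/15 = 0.037995

0.0380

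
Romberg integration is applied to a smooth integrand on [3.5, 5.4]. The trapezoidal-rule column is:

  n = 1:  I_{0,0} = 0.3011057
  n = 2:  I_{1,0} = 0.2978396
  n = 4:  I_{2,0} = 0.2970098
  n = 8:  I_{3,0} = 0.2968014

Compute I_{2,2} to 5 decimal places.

0.29673

I_{1,1} = (4·0.2978396 − 0.3011057) / 3 = 0.2967509
I_{2,1} = (4·0.2970098 − 0.2978396) / 3 = 0.2967332
I_{2,2} = (16·0.2967332 − 0.2967509) / 15 = 0.2967320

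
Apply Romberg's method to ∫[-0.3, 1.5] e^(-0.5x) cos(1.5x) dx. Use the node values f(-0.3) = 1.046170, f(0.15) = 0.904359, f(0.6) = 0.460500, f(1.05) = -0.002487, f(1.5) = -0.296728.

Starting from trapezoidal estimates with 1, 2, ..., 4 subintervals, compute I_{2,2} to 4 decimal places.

I_{0,0} (trapezoid, 1 panel, h=1.8000): 0.674498
I_{1,0} (trapezoid, 2 panels, h=0.9000): 0.751699
I_{2,0} (trapezoid, 4 panels, h=0.4500): 0.781692
I_{1,1} = 0.751699 + (0.751699 − 0.674498)/3 = 0.777433
I_{2,1} = 0.781692 + (0.781692 − 0.751699)/3 = 0.791690
I_{2,2} = 0.791690 + (0.791690 − 0.777433)/15 = 0.792640

0.7926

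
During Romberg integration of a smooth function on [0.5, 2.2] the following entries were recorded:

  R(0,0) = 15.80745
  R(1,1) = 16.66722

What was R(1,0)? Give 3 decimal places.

16.452

From R(1,1) = (4·R(1,0) − R(0,0))/3, solve for R(1,0):
4·R(1,0) = 3·16.66722 + 15.80745 = 65.80911
R(1,0) = 16.45228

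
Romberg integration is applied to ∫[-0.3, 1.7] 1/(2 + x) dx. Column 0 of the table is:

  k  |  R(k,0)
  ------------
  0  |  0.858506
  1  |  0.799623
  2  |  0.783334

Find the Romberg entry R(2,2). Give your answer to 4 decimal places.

0.7778

R(1,1) = (4·0.799623 − 0.858506) / 3 = 0.779995
R(2,1) = 0.783334 + (0.783334 − 0.799623)/3 = 0.777904
R(2,2) = 0.777904 + (0.777904 − 0.779995)/15 = 0.777765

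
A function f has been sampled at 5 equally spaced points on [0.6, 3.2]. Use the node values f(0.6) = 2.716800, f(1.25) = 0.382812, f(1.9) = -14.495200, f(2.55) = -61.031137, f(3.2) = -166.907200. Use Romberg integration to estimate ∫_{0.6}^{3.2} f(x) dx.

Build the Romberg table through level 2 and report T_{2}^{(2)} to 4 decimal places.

T_{0}^{(0)} (trapezoid, 1 panel, h=2.6000): -213.447520
T_{1}^{(0)} (trapezoid, 2 panels, h=1.3000): -125.567520
T_{2}^{(0)} (trapezoid, 4 panels, h=0.6500): -102.205171
T_{1}^{(1)} = -125.567520 + (-125.567520 − (-213.447520))/3 = -96.274187
T_{2}^{(1)} = -102.205171 + (-102.205171 − (-125.567520))/3 = -94.417721
T_{2}^{(2)} = -94.417721 + (-94.417721 − (-96.274187))/15 = -94.293957

-94.2940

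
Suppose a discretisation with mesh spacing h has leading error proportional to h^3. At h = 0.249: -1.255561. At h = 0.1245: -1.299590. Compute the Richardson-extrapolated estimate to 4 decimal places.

The leading error scales as h^3; refining by a factor of 2 reduces it by 2^3 = 8.
Extrapolated value = (8·A(h/2) − A(h)) / (8 − 1)
= (8·(-1.299590) − (-1.255561)) / 7
= -9.141159 / 7 = -1.305880

-1.3059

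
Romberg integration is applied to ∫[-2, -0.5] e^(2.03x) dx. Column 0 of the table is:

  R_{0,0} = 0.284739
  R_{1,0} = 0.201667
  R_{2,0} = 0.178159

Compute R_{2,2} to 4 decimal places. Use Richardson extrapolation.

Richardson extrapolation on the trapezoidal column (denominator 4−1=3):
R_{1,1} = 0.201667 + (0.201667 − 0.284739)/3 = 0.173976
R_{2,1} = (4·0.178159 − 0.201667) / 3 = 0.170323
R_{2,2} = 0.170323 + (0.170323 − 0.173976)/15 = 0.170079

0.1701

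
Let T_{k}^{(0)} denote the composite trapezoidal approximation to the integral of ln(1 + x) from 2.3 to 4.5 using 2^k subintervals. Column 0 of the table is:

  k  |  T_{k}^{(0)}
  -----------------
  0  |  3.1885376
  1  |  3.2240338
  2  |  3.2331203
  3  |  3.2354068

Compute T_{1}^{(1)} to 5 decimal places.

Richardson extrapolation on the trapezoidal column (denominator 4−1=3):
T_{1}^{(1)} = (4·3.2240338 − 3.1885376) / 3 = 3.2358659

3.23587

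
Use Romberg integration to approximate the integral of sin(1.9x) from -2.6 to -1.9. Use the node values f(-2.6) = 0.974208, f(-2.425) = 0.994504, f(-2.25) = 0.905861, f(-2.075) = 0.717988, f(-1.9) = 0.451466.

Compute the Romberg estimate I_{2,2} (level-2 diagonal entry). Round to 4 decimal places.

I_{0,0} (trapezoid, 1 panel, h=0.7000): 0.498986
I_{1,0} (trapezoid, 2 panels, h=0.3500): 0.566544
I_{2,0} (trapezoid, 4 panels, h=0.1750): 0.582958
I_{1,1} = 0.566544 + (0.566544 − 0.498986)/3 = 0.589063
I_{2,1} = 0.582958 + (0.582958 − 0.566544)/3 = 0.588429
I_{2,2} = 0.588429 + (0.588429 − 0.589063)/15 = 0.588387

0.5884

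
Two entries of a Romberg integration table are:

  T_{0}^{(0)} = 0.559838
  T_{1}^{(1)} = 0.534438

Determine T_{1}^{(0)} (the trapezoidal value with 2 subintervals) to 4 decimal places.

0.5408

From T_{1}^{(1)} = (4·T_{1}^{(0)} − T_{0}^{(0)})/3, solve for T_{1}^{(0)}:
4·T_{1}^{(0)} = 3·0.534438 + 0.559838 = 2.163152
T_{1}^{(0)} = 0.540788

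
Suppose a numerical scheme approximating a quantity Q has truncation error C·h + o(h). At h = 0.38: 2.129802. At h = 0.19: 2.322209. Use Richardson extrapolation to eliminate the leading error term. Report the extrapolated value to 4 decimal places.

Extrapolated value = (2·A(h/2) − A(h)) / (2 − 1)
= (2·2.322209 − 2.129802) / 1
= 2.514616 / 1 = 2.514616

2.5146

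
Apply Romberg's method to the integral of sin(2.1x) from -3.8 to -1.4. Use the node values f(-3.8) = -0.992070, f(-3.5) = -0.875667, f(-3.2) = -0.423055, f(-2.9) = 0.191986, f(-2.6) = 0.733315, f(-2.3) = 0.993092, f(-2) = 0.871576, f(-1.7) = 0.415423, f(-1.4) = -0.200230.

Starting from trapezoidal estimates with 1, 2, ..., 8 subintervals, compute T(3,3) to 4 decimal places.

0.4068

T(0,0) (trapezoid, 1 panel, h=2.4000): -1.430760
T(1,0) (trapezoid, 2 panels, h=1.2000): 0.164598
T(2,0) (trapezoid, 4 panels, h=0.6000): 0.351412
T(3,0) (trapezoid, 8 panels, h=0.3000): 0.393156
T(1,1) = 0.164598 + (0.164598 − (-1.430760))/3 = 0.696384
T(2,1) = 0.351412 + (0.351412 − 0.164598)/3 = 0.413683
T(3,1) = 0.393156 + (0.393156 − 0.351412)/3 = 0.407071
T(2,2) = 0.413683 + (0.413683 − 0.696384)/15 = 0.394836
T(3,2) = 0.407071 + (0.407071 − 0.413683)/15 = 0.406630
T(3,3) = 0.406630 + (0.406630 − 0.394836)/63 = 0.406817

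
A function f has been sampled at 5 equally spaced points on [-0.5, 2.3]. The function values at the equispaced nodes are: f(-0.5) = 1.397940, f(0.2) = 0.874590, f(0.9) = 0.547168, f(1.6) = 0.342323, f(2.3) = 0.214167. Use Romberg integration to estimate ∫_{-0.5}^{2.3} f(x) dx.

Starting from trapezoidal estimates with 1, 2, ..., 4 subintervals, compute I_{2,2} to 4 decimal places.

1.7669

I_{0,0} (trapezoid, 1 panel, h=2.8000): 2.256950
I_{1,0} (trapezoid, 2 panels, h=1.4000): 1.894510
I_{2,0} (trapezoid, 4 panels, h=0.7000): 1.799094
I_{1,1} = 1.894510 + (1.894510 − 2.256950)/3 = 1.773697
I_{2,1} = 1.799094 + (1.799094 − 1.894510)/3 = 1.767289
I_{2,2} = 1.767289 + (1.767289 − 1.773697)/15 = 1.766862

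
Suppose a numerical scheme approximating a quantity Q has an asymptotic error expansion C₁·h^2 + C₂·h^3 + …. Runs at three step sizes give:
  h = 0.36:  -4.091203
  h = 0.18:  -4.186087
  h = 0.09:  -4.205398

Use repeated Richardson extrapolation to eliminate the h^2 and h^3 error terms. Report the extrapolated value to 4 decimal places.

First eliminate the h^2 term (factor 2^2 = 4):
  B₁ = (4·(-4.186087) − (-4.091203))/3 = -4.217715
  B₂ = (4·(-4.205398) − (-4.186087))/3 = -4.211835
Then eliminate the h^3 term (factor 2^3 = 8):
  (8·(-4.211835) − (-4.217715))/7 = -4.210995

-4.2110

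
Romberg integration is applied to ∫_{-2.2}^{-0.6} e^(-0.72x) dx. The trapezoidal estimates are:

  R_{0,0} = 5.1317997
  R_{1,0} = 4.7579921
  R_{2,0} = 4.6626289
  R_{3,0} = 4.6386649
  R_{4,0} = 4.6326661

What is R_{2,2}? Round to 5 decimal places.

Richardson extrapolation on the trapezoidal column (denominator 4−1=3):
R_{1,1} = (4·4.7579921 − 5.1317997) / 3 = 4.6333896
R_{2,1} = (4·4.6626289 − 4.7579921) / 3 = 4.6308412
R_{2,2} = 4.6308412 + (4.6308412 − 4.6333896)/15 = 4.6306713

4.63067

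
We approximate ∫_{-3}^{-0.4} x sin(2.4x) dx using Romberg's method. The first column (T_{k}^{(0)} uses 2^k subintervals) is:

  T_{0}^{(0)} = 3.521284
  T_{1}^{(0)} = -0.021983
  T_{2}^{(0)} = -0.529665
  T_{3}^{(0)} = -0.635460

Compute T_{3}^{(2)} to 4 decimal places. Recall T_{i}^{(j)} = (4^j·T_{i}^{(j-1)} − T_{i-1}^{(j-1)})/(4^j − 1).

-0.6688

T_{2}^{(1)} = (4·(-0.529665) − (-0.021983)) / 3 = -0.698892
T_{3}^{(1)} = (4·(-0.635460) − (-0.529665)) / 3 = -0.670725
T_{3}^{(2)} = (16·(-0.670725) − (-0.698892)) / 15 = -0.668847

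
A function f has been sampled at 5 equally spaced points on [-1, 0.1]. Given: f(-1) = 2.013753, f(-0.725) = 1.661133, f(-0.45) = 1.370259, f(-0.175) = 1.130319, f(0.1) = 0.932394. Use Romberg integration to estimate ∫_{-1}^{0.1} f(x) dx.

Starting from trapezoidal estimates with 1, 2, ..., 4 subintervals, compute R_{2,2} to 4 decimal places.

1.5448

R_{0,0} (trapezoid, 1 panel, h=1.1000): 1.620381
R_{1,0} (trapezoid, 2 panels, h=0.5500): 1.563833
R_{2,0} (trapezoid, 4 panels, h=0.2750): 1.549566
R_{1,1} = 1.563833 + (1.563833 − 1.620381)/3 = 1.544984
R_{2,1} = 1.549566 + (1.549566 − 1.563833)/3 = 1.544810
R_{2,2} = 1.544810 + (1.544810 − 1.544984)/15 = 1.544798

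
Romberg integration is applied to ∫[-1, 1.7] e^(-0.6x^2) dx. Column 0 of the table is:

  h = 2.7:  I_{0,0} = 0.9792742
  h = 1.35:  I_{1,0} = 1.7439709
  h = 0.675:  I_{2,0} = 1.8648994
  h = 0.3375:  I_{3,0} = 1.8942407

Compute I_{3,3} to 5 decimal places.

I_{1,1} = (4·1.7439709 − 0.9792742) / 3 = 1.9988698
I_{2,1} = 1.8648994 + (1.8648994 − 1.7439709)/3 = 1.9052089
I_{3,1} = (4·1.8942407 − 1.8648994) / 3 = 1.9040211
I_{2,2} = (16·1.9052089 − 1.9988698) / 15 = 1.8989648
I_{3,2} = (16·1.9040211 − 1.9052089) / 15 = 1.9039419
I_{3,3} = 1.9039419 + (1.9039419 − 1.8989648)/63 = 1.9040209
(Column j=1 coincides with Simpson's rule on the same nodes.)

1.90402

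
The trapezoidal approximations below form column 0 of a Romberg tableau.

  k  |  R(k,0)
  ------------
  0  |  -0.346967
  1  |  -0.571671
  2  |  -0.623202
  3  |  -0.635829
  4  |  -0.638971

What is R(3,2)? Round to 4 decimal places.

-0.6400

R(2,1) = -0.623202 + (-0.623202 − (-0.571671))/3 = -0.640379
R(3,1) = -0.635829 + (-0.635829 − (-0.623202))/3 = -0.640038
R(3,2) = -0.640038 + (-0.640038 − (-0.640379))/15 = -0.640015
(Column j=1 coincides with Simpson's rule on the same nodes.)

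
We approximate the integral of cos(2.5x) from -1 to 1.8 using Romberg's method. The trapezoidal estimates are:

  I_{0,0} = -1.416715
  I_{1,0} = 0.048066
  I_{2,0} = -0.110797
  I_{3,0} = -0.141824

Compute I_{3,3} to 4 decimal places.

Richardson extrapolation on the trapezoidal column (denominator 4−1=3):
I_{1,1} = 0.048066 + (0.048066 − (-1.416715))/3 = 0.536326
I_{2,1} = (4·(-0.110797) − 0.048066) / 3 = -0.163751
I_{3,1} = -0.141824 + (-0.141824 − (-0.110797))/3 = -0.152166
I_{2,2} = (16·(-0.163751) − 0.536326) / 15 = -0.210423
I_{3,2} = (16·(-0.152166) − (-0.163751)) / 15 = -0.151394
I_{3,3} = -0.151394 + (-0.151394 − (-0.210423))/63 = -0.150457

-0.1505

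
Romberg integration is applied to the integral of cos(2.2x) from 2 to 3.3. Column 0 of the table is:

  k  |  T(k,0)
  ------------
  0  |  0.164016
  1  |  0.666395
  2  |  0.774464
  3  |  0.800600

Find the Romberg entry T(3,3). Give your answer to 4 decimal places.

0.8092

T(1,1) = (4·0.666395 − 0.164016) / 3 = 0.833855
T(2,1) = 0.774464 + (0.774464 − 0.666395)/3 = 0.810487
T(3,1) = (4·0.800600 − 0.774464) / 3 = 0.809312
T(2,2) = 0.810487 + (0.810487 − 0.833855)/15 = 0.808929
T(3,2) = (16·0.809312 − 0.810487) / 15 = 0.809234
T(3,3) = (64·0.809234 − 0.808929) / 63 = 0.809239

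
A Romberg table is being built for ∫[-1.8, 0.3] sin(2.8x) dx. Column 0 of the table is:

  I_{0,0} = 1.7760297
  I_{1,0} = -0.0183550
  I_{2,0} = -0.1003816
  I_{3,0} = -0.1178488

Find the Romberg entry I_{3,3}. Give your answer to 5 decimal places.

Richardson extrapolation on the trapezoidal column (denominator 4−1=3):
I_{1,1} = (4·(-0.0183550) − 1.7760297) / 3 = -0.6164832
I_{2,1} = (4·(-0.1003816) − (-0.0183550)) / 3 = -0.1277238
I_{3,1} = (4·(-0.1178488) − (-0.1003816)) / 3 = -0.1236712
I_{2,2} = (16·(-0.1277238) − (-0.6164832)) / 15 = -0.0951398
I_{3,2} = -0.1236712 + (-0.1236712 − (-0.1277238))/15 = -0.1234010
I_{3,3} = -0.1234010 + (-0.1234010 − (-0.0951398))/63 = -0.1238496

-0.12385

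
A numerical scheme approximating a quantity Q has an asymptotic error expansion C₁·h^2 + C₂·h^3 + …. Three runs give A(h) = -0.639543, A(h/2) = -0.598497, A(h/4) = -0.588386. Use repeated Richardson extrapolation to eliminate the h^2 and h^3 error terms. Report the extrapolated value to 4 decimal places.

First eliminate the h^2 term (factor 2^2 = 4):
  B₁ = (4·(-0.598497) − (-0.639543))/3 = -0.584815
  B₂ = (4·(-0.588386) − (-0.598497))/3 = -0.585016
Then eliminate the h^3 term (factor 2^3 = 8):
  (8·(-0.585016) − (-0.584815))/7 = -0.585045

-0.5850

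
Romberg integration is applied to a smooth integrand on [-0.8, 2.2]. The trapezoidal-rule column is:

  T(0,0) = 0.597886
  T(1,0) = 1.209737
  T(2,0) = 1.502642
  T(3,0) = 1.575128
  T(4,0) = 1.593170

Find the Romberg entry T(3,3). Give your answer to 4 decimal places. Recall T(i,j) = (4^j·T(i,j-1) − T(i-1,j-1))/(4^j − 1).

1.5990

T(1,1) = (4·1.209737 − 0.597886) / 3 = 1.413687
T(2,1) = (4·1.502642 − 1.209737) / 3 = 1.600277
T(3,1) = 1.575128 + (1.575128 − 1.502642)/3 = 1.599290
T(2,2) = (16·1.600277 − 1.413687) / 15 = 1.612716
T(3,2) = 1.599290 + (1.599290 − 1.600277)/15 = 1.599224
T(3,3) = 1.599224 + (1.599224 − 1.612716)/63 = 1.599010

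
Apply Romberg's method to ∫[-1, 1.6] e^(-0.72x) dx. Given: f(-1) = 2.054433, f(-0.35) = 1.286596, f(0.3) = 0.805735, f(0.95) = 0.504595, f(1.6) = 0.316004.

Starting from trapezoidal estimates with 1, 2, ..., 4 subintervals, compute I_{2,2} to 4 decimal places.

I_{0,0} (trapezoid, 1 panel, h=2.6000): 3.081568
I_{1,0} (trapezoid, 2 panels, h=1.3000): 2.588240
I_{2,0} (trapezoid, 4 panels, h=0.6500): 2.458394
I_{1,1} = 2.588240 + (2.588240 − 3.081568)/3 = 2.423797
I_{2,1} = 2.458394 + (2.458394 − 2.588240)/3 = 2.415112
I_{2,2} = 2.415112 + (2.415112 − 2.423797)/15 = 2.414533

2.4145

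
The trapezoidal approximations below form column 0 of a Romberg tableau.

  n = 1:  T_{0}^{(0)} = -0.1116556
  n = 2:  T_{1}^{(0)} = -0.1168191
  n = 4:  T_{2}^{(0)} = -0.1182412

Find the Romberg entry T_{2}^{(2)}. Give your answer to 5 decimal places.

Richardson extrapolation on the trapezoidal column (denominator 4−1=3):
T_{1}^{(1)} = -0.1168191 + (-0.1168191 − (-0.1116556))/3 = -0.1185403
T_{2}^{(1)} = -0.1182412 + (-0.1182412 − (-0.1168191))/3 = -0.1187152
T_{2}^{(2)} = -0.1187152 + (-0.1187152 − (-0.1185403))/15 = -0.1187269

-0.11873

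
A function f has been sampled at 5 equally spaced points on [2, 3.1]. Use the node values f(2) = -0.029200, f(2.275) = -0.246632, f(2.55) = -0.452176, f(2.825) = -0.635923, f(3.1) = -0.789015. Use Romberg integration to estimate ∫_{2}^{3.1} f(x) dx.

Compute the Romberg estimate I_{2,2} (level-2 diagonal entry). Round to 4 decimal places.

I_{0,0} (trapezoid, 1 panel, h=1.1000): -0.450018
I_{1,0} (trapezoid, 2 panels, h=0.5500): -0.473706
I_{2,0} (trapezoid, 4 panels, h=0.2750): -0.479556
I_{1,1} = -0.473706 + (-0.473706 − (-0.450018))/3 = -0.481602
I_{2,1} = -0.479556 + (-0.479556 − (-0.473706))/3 = -0.481506
I_{2,2} = -0.481506 + (-0.481506 − (-0.481602))/15 = -0.481500

-0.4815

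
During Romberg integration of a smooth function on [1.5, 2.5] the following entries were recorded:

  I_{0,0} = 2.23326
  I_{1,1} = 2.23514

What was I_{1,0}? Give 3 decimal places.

2.235

From I_{1,1} = (4·I_{1,0} − I_{0,0})/3, solve for I_{1,0}:
4·I_{1,0} = 3·2.23514 + 2.23326 = 8.93868
I_{1,0} = 2.23467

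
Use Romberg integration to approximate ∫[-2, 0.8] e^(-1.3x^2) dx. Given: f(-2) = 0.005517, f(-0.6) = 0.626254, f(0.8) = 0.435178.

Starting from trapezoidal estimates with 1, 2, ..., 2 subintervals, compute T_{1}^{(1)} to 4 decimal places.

T_{0}^{(0)} (trapezoid, 1 panel, h=2.8000): 0.616973
T_{1}^{(0)} (trapezoid, 2 panels, h=1.4000): 1.185242
T_{1}^{(1)} = 1.185242 + (1.185242 − 0.616973)/3 = 1.374665

1.3747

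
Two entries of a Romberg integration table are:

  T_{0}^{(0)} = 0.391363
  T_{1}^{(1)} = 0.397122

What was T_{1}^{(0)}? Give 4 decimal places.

From T_{1}^{(1)} = (4·T_{1}^{(0)} − T_{0}^{(0)})/3, solve for T_{1}^{(0)}:
4·T_{1}^{(0)} = 3·0.397122 + 0.391363 = 1.582729
T_{1}^{(0)} = 0.395682

0.3957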